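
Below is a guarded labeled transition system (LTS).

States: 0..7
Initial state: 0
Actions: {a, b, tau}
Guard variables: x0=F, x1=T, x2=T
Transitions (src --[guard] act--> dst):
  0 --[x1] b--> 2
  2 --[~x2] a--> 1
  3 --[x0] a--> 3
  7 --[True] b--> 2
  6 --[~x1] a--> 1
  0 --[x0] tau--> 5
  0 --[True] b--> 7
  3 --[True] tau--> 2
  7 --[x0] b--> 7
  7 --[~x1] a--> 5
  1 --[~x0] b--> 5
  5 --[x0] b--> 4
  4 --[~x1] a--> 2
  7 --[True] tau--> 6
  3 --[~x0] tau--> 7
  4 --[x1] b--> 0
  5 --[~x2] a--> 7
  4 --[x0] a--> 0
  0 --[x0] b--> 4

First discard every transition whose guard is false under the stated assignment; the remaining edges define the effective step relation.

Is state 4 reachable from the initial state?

8 transition(s) survive guard evaluation.
L0 = {0}
L1 = {2,7}  total {0,2,7}
L2 = {6}  total {0,2,6,7}
Reach set: {0,2,6,7}

Answer: UNREACHABLE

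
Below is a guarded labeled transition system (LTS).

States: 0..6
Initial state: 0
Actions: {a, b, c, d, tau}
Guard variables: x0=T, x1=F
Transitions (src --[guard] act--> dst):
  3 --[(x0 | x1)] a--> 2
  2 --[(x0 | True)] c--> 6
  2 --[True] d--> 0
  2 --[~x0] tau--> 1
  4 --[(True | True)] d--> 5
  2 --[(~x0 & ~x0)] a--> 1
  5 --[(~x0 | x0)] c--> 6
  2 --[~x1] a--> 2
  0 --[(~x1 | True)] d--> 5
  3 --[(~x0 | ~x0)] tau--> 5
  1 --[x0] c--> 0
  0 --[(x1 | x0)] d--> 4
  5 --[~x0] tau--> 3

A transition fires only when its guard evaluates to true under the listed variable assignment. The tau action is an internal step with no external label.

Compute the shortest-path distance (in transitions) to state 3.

Breadth-first toward 3:
  L0 = {0}
  L1 = {4,5}
  L2 = {6}
3 never appears.

Answer: UNREACHABLE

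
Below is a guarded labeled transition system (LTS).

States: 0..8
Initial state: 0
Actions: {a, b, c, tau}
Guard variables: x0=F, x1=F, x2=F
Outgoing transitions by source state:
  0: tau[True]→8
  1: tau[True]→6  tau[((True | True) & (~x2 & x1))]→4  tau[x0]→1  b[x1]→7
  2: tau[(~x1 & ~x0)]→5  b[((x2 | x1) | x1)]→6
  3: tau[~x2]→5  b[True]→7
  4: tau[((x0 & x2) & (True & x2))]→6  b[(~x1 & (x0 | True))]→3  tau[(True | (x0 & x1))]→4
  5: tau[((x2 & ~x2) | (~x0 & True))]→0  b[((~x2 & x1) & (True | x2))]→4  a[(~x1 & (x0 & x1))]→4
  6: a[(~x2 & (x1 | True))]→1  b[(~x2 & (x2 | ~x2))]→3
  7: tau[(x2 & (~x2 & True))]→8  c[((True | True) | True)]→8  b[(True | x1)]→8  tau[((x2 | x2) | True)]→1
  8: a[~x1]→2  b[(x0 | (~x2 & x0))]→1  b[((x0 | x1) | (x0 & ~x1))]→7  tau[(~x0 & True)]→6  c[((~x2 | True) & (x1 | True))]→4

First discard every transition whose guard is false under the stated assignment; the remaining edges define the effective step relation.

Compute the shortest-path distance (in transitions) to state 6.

Answer: 2

Analysis:
Layered search for 6:
  Layer 0: {0}
  Layer 1: {8}
  Layer 2: {2,4,6}
first hit 6 at d=2 via tau·tau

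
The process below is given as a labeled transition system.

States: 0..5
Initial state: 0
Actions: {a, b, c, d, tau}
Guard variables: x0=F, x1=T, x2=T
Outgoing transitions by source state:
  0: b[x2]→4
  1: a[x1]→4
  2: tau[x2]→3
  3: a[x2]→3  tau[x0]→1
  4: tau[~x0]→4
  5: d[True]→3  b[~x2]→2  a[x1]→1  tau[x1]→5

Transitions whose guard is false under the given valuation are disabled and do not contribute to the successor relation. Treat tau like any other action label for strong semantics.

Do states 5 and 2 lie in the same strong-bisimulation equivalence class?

Answer: NOT BISIMILAR

Working:
Compute ~ classes (split until stable):
  round 0: {{0,1,2,3,4,5}}
  round 1: {{0},{1,3},{2,4},{5}}
  round 2: {{0},{1},{2},{3},{4},{5}}
stable after 3 split(s): 6 block(s)
[5]={5}  [2]={2}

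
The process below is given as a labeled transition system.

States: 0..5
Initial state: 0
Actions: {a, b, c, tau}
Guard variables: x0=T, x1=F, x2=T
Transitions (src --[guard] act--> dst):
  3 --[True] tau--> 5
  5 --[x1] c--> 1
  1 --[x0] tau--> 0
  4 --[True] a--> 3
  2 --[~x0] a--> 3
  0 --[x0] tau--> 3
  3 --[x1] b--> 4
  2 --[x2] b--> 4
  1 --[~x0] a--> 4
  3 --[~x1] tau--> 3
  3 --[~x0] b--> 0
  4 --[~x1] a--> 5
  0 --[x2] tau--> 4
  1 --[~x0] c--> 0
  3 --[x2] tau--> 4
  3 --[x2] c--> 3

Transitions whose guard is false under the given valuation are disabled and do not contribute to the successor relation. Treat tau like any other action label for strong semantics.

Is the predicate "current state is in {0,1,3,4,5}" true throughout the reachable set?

Answer: INVARIANT HOLDS

Working:
Safe = {0,1,3,4,5}
Reachable = {0,3,4,5}
  0: ok
  3: ok
  4: ok
  5: ok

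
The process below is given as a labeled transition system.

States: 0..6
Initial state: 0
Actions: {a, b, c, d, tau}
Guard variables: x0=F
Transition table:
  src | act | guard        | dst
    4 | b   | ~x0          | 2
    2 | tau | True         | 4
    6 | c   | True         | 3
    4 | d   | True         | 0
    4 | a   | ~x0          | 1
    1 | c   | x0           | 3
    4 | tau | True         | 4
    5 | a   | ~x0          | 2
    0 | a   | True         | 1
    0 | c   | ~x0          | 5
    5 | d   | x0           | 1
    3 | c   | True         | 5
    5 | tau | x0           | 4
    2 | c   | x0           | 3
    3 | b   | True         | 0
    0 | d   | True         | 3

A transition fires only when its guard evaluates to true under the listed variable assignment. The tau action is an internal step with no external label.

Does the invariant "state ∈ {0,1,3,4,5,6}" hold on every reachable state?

Allowed set {0,1,3,4,5,6}
Reachable = {0,1,2,3,4,5}
  0: ok
  1: ok
  2: VIOLATES
  3: ok
  4: ok
  5: ok
reach 2 via c·a — violates

Answer: INVARIANT VIOLATED at state 2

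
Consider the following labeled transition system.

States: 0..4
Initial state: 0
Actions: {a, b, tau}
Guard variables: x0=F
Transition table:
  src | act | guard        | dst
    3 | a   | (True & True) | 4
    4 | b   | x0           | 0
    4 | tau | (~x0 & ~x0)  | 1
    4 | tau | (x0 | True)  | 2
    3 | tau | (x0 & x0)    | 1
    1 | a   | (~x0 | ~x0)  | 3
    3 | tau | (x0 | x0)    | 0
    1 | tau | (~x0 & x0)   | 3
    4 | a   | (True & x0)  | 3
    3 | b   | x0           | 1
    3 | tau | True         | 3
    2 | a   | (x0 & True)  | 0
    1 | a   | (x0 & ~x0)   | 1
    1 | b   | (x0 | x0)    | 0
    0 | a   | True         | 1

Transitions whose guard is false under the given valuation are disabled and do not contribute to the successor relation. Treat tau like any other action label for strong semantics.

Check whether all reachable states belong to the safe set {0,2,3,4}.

Answer: INVARIANT VIOLATED at state 1

Analysis:
Safe = {0,2,3,4}
Reachable = {0,1,2,3,4}
  0: safe
  1: ✗ unsafe
  2: safe
  3: safe
  4: safe
counterexample path to 1: a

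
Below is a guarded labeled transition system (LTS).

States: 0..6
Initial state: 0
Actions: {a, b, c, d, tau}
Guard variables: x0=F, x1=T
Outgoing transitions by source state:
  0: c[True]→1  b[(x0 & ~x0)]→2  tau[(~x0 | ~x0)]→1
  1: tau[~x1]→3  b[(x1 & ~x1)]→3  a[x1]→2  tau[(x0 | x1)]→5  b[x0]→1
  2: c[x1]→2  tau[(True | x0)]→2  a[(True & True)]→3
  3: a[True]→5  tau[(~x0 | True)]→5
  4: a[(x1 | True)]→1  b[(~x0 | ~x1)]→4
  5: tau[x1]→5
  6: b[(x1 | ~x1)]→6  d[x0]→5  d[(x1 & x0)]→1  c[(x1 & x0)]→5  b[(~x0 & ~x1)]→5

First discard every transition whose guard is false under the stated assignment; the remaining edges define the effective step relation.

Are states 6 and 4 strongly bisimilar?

Answer: NOT BISIMILAR

Analysis:
Compute ~ classes (split until stable):
  π0 = {{0,1,2,3,4,5,6}}
  π1 = {{0},{1,3},{2},{4},{5},{6}}
  π2 = {{0},{1},{2},{3},{4},{5},{6}}
7 equivalence class(es) (converged in 3)
[6]={6}  [4]={4}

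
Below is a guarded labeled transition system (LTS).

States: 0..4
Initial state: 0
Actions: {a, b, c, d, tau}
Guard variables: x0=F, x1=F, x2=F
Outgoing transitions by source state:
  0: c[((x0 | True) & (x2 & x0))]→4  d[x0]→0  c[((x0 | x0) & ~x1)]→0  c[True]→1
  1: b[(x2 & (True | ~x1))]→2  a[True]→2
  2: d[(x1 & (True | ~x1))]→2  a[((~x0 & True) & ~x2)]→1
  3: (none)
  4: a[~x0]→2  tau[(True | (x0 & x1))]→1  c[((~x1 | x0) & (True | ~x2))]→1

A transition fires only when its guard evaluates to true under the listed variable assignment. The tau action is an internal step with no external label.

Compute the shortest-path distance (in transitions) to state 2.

Breadth-first toward 2:
  depth 0: {0}
  depth 1: {1}
  depth 2: {2}
first hit 2 at d=2 via c·a

Answer: 2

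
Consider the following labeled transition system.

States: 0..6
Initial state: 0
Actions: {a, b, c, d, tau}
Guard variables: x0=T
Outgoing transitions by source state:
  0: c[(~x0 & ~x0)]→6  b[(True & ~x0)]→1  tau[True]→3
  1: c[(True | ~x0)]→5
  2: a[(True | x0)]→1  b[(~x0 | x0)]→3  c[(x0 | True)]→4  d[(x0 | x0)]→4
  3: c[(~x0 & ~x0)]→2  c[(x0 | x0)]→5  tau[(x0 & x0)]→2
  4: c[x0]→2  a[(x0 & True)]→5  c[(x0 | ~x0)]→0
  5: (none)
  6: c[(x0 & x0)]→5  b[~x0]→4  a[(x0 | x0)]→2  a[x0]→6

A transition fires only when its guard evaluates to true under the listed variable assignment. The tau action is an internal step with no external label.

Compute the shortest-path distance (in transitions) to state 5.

Breadth-first toward 5:
  L0 = {0}
  L1 = {3}
  L2 = {2,5}
first hit 5 at d=2 via tau·c

Answer: 2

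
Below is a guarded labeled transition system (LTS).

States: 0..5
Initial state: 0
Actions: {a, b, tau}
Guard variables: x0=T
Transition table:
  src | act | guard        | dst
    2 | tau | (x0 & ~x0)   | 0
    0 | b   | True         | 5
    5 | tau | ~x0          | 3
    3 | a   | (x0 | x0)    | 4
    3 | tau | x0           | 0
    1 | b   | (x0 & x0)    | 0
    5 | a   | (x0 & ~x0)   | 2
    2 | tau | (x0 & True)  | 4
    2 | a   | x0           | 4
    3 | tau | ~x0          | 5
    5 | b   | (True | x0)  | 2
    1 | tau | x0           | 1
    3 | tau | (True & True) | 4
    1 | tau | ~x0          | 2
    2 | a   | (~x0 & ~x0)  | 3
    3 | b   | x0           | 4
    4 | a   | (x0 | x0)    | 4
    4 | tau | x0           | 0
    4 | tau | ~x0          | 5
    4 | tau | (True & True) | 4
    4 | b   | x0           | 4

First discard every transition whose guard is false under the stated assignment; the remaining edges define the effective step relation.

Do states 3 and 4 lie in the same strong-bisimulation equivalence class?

Bisimulation quotient by refinement:
  P[0] = {{0,1,2,3,4,5}}
  P[1] = {{0,5},{1},{2},{3,4}}
  P[2] = {{0},{1},{2},{3,4},{5}}
Fixed point at round 3; 5 class(es).
3∈{3,4}, 4∈{3,4}

Answer: BISIMILAR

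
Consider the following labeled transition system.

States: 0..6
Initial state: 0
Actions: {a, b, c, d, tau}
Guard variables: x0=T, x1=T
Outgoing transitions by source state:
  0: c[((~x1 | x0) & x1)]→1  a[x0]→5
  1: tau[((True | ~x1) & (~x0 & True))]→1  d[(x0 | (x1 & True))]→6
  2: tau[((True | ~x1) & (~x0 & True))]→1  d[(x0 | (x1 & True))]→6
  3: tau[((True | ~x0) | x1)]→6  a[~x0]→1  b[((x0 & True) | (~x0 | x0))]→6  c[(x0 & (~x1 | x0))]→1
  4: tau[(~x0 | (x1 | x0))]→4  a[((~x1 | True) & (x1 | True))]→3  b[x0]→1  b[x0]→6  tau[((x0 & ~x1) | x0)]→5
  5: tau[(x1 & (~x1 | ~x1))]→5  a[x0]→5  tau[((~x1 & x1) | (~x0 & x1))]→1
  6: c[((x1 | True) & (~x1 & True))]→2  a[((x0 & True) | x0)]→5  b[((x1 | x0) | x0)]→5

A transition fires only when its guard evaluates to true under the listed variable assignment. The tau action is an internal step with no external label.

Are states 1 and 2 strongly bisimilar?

Answer: BISIMILAR

Analysis:
Bisimulation quotient by refinement:
  π0 = {{0,1,2,3,4,5,6}}
  π1 = {{0},{1,2},{3},{4},{5},{6}}
Fixed point at round 2; 6 class(es).
1∈{1,2}, 2∈{1,2}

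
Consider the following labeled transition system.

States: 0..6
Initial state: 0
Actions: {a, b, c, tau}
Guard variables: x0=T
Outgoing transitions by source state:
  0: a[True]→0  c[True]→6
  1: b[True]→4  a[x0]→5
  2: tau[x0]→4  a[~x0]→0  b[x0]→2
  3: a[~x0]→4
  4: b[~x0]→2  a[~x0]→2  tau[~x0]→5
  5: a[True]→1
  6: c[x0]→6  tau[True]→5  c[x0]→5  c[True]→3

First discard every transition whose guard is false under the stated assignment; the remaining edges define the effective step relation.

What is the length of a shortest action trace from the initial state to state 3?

Answer: 2

Trace:
Breadth-first toward 3:
  Layer 0: {0}
  Layer 1: {6}
  Layer 2: {3,5}
3 enters at depth 2; path c·c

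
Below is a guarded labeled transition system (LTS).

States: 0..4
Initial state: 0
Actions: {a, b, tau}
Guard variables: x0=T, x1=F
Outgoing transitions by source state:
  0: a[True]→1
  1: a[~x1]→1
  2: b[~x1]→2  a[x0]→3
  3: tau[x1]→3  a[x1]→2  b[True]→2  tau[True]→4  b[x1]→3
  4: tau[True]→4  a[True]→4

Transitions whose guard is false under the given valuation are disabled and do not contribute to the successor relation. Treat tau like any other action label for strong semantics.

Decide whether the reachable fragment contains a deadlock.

Answer: DEADLOCK-FREE

Working:
Reach set: {0,1}
  0: a→1  [1 exit(s)]
  1: a→1  [1 exit(s)]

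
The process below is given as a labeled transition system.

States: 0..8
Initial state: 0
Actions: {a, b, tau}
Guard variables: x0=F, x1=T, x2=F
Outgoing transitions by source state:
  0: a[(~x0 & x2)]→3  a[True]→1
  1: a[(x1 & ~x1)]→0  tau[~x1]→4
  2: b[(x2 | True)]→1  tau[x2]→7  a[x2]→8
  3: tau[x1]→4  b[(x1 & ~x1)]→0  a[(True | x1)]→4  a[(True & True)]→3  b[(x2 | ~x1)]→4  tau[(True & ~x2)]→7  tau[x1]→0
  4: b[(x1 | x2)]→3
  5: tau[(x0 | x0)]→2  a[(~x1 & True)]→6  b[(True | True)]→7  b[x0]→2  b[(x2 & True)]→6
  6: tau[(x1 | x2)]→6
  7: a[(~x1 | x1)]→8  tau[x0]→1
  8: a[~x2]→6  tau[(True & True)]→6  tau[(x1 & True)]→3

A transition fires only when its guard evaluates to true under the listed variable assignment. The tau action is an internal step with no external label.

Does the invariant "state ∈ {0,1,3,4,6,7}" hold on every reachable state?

Allowed set {0,1,3,4,6,7}
Reach set: {0,1}
  0: safe
  1: safe

Answer: INVARIANT HOLDS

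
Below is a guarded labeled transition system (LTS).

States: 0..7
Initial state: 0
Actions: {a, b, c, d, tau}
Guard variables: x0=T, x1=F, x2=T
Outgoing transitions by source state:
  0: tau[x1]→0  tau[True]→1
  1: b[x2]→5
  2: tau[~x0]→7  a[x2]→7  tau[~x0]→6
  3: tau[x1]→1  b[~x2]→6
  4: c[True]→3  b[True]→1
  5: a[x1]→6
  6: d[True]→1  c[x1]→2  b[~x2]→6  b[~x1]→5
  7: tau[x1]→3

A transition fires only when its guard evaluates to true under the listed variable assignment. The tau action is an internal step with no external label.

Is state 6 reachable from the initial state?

Answer: UNREACHABLE

Trace:
After dropping false guards: 7 live edges.
L0 = {0}
L1 = {1}  cumulative {0,1}
L2 = {5}  cumulative {0,1,5}
R = {0,1,5}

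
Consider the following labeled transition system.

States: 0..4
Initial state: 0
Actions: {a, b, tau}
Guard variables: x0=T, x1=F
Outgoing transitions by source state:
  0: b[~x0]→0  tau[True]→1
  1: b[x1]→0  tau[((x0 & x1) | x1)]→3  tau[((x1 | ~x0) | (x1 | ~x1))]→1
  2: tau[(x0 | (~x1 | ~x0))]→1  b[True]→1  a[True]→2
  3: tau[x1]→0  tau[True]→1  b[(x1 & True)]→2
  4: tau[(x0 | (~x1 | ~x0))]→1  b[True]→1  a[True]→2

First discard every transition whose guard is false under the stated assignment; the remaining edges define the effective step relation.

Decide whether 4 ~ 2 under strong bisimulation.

Bisimulation quotient by refinement:
  P[0] = {{0,1,2,3,4}}
  P[1] = {{0,1,3},{2,4}}
Fixed point at round 2; 2 class(es).
[4]={2,4}  [2]={2,4}

Answer: BISIMILAR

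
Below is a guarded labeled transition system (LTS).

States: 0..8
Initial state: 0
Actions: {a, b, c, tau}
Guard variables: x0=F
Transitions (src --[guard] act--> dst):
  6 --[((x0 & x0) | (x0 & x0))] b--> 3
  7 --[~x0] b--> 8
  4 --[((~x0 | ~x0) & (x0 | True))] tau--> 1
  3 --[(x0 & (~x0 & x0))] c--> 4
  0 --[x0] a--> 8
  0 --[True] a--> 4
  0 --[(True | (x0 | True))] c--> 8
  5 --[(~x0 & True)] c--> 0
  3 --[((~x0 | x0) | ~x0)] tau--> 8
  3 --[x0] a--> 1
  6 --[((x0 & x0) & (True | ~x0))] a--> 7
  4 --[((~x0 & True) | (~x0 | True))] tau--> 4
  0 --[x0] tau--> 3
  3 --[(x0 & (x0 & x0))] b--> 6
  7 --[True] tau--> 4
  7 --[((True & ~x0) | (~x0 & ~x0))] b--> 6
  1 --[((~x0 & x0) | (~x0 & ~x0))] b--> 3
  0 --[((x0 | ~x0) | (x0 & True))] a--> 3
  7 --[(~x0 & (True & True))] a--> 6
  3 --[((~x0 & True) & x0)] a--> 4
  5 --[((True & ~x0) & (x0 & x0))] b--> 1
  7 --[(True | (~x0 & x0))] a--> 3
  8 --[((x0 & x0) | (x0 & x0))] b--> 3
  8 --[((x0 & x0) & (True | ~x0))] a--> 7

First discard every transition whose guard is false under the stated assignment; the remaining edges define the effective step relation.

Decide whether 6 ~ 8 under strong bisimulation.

Bisimulation quotient by refinement:
  round 0: {{0,1,2,3,4,5,6,7,8}}
  round 1: {{0},{1},{2,6,8},{3,4},{5},{7}}
  round 2: {{0},{1},{2,6,8},{3},{4},{5},{7}}
stable after 3 split(s): 7 block(s)
class of 6: {2,6,8}; class of 8: {2,6,8}

Answer: BISIMILAR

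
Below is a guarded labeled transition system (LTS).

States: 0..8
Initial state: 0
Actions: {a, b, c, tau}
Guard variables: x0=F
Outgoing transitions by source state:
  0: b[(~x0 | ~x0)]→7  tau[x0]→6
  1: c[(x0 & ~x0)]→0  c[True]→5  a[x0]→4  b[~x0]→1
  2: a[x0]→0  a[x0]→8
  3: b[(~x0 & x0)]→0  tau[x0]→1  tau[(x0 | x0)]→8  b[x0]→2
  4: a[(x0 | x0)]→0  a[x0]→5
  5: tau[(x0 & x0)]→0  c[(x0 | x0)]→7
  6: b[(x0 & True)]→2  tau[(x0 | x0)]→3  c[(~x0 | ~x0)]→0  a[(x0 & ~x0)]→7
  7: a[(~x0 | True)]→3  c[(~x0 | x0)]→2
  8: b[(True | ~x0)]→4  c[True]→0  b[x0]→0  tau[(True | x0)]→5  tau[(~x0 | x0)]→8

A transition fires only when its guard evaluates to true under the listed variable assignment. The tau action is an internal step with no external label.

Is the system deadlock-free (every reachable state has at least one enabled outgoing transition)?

Answer: DEADLOCK at state 2

Analysis:
Reach set: {0,2,3,7}
  0: b→7  [1 out]
  2: ∅  [no exit]
  3: ∅  [no exit]
  7: a→3  c→2  [2 out]
trace reaching 2: b·c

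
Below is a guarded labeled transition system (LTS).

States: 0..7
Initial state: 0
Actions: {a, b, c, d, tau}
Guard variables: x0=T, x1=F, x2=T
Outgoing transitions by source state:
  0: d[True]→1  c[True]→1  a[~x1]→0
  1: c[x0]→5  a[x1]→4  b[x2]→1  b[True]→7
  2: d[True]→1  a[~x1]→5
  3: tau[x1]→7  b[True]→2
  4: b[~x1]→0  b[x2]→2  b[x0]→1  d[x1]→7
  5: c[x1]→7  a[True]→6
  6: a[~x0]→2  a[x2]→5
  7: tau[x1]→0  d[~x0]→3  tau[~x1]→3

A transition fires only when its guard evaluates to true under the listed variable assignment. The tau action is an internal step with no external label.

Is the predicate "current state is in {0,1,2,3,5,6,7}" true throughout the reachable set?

Inv-set: {0,1,2,3,5,6,7}
Reach set: {0,1,2,3,5,6,7}
  0: ok
  1: ok
  2: ok
  3: ok
  5: ok
  6: ok
  7: ok

Answer: INVARIANT HOLDS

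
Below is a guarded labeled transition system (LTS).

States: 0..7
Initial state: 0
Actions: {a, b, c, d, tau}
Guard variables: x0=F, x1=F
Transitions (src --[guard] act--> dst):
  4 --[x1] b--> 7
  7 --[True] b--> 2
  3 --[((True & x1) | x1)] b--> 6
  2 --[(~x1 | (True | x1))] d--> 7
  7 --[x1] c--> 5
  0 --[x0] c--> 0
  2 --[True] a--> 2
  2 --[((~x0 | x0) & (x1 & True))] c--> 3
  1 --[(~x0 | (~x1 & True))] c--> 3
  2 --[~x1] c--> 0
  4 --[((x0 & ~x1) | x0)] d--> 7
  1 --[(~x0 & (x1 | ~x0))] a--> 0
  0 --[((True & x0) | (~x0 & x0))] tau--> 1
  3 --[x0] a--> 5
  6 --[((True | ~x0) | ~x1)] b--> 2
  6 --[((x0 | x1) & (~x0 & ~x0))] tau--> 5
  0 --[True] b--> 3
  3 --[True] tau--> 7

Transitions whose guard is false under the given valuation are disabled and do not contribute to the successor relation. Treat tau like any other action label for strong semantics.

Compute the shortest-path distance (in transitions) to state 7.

BFS to 7:
  depth 0: {0}
  depth 1: {3}
  depth 2: {7}
first hit 7 at d=2 via b·tau

Answer: 2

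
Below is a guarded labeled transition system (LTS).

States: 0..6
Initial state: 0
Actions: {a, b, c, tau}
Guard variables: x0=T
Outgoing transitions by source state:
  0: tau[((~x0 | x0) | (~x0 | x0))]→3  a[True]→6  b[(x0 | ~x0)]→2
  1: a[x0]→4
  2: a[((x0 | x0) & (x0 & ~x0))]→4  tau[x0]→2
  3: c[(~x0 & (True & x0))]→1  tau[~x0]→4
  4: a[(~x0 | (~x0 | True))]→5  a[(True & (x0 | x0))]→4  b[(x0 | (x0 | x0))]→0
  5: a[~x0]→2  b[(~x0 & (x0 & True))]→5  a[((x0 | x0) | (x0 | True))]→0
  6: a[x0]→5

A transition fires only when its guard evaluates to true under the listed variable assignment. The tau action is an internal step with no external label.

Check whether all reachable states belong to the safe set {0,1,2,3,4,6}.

Answer: INVARIANT VIOLATED at state 5

Analysis:
Allowed set {0,1,2,3,4,6}
R = {0,2,3,5,6}
  0: safe
  2: safe
  3: safe
  5: outside
  6: safe
counterexample path to 5: a·a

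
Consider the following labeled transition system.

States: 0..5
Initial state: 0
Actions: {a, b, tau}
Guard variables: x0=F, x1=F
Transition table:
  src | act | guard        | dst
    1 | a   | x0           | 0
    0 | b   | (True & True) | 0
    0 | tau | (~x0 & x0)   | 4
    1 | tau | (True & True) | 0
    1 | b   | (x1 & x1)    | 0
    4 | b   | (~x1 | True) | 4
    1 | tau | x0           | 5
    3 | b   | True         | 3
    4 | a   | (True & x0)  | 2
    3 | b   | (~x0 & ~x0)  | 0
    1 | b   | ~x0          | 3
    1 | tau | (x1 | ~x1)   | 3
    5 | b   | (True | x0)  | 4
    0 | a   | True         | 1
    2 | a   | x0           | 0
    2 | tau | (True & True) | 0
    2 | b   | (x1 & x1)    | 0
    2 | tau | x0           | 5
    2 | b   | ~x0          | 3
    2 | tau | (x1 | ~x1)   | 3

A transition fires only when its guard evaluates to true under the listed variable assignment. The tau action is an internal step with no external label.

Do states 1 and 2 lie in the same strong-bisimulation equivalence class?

Bisimulation quotient by refinement:
  P[0] = {{0,1,2,3,4,5}}
  P[1] = {{0},{1,2},{3,4,5}}
  P[2] = {{0},{1,2},{3},{4,5}}
4 equivalence class(es) (converged in 3)
class of 1: {1,2}; class of 2: {1,2}

Answer: BISIMILAR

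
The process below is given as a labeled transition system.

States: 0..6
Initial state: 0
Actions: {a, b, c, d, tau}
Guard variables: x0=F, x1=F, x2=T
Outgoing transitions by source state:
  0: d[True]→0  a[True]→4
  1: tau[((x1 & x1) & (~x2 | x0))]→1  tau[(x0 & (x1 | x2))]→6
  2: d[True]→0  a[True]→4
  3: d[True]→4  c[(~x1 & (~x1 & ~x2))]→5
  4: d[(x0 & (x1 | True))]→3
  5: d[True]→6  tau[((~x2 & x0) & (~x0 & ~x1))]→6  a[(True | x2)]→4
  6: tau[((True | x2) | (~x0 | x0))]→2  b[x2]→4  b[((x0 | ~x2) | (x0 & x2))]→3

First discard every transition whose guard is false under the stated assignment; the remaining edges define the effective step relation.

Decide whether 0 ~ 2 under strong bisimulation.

Compute ~ classes (split until stable):
  round 0: {{0,1,2,3,4,5,6}}
  round 1: {{0,2,5},{1,4},{3},{6}}
  round 2: {{0,2},{1,4},{3},{5},{6}}
stable after 3 split(s): 5 block(s)
[0]={0,2}  [2]={0,2}

Answer: BISIMILAR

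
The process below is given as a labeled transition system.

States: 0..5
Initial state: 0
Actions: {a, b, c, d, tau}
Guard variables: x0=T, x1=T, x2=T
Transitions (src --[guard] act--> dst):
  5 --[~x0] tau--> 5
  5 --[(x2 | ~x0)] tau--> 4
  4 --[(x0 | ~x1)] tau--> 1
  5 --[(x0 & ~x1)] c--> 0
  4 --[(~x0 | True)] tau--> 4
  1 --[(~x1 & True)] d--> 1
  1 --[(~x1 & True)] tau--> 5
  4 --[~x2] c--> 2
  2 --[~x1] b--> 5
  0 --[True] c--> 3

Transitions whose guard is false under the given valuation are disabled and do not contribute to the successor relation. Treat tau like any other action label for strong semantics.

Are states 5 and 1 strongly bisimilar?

Refine partition for ~:
  P[0] = {{0,1,2,3,4,5}}
  P[1] = {{0},{1,2,3},{4,5}}
  P[2] = {{0},{1,2,3},{4},{5}}
4 equivalence class(es) (converged in 3)
class of 5: {5}; class of 1: {1,2,3}

Answer: NOT BISIMILAR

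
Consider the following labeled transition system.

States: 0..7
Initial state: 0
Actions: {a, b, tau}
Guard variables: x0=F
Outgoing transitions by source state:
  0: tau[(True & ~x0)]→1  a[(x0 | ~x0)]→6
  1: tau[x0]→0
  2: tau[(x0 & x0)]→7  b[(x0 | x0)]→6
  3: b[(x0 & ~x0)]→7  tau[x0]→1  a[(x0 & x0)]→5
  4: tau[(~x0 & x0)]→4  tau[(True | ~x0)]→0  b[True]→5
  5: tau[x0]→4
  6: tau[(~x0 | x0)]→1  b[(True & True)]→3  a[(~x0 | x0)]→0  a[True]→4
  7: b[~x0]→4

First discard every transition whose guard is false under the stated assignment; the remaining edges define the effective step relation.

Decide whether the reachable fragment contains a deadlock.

Answer: DEADLOCK at state 1

Trace:
Reach set: {0,1,3,4,5,6}
  0: a→6  tau→1  [2 out]
  1: ∅  [STUCK]
  3: ∅  [STUCK]
  4: b→5  tau→0  [2 out]
  5: ∅  [STUCK]
  6: a→0  a→4  b→3  tau→1  [4 out]
trace reaching 1: tau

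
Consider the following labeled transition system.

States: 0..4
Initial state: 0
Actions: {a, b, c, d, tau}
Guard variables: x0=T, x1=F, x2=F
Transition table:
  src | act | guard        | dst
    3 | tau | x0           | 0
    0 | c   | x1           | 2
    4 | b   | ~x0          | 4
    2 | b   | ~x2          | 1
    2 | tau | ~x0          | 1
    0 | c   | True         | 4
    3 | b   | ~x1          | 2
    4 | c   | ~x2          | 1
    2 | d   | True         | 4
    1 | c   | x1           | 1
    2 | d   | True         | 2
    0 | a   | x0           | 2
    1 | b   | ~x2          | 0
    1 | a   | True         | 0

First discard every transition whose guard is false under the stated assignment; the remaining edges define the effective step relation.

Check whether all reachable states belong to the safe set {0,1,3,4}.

Answer: INVARIANT VIOLATED at state 2

Working:
Inv-set: {0,1,3,4}
Reachable = {0,1,2,4}
  0: ok
  1: ok
  2: ✗ unsafe
  4: ok
witness against invariant: a → 2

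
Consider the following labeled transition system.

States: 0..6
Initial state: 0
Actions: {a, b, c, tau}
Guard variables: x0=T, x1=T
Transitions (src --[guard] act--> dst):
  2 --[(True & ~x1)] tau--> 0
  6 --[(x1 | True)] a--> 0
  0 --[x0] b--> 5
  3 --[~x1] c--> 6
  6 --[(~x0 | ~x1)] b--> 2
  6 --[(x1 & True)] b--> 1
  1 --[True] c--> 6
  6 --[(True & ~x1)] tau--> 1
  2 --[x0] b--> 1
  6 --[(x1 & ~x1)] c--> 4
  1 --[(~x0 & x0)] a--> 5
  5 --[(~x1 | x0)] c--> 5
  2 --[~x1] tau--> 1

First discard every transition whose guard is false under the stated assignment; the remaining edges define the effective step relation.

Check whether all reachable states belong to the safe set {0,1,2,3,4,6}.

Inv-set: {0,1,2,3,4,6}
Reachable = {0,5}
  0: ✓
  5: VIOLATES
counterexample path to 5: b

Answer: INVARIANT VIOLATED at state 5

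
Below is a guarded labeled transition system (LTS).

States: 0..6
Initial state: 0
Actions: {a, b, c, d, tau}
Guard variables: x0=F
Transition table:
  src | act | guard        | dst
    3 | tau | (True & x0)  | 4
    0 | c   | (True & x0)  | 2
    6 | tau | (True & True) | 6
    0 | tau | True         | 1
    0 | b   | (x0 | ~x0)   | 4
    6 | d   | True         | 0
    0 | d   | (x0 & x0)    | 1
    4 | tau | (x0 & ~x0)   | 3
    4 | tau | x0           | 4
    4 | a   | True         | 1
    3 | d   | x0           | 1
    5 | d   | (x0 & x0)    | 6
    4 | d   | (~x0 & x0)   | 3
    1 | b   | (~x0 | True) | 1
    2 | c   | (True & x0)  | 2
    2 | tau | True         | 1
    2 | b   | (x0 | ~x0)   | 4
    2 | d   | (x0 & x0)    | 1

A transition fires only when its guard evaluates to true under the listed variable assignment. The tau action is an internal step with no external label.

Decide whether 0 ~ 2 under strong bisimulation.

Compute ~ classes (split until stable):
  π0 = {{0,1,2,3,4,5,6}}
  π1 = {{0,2},{1},{3,5},{4},{6}}
stable after 2 split(s): 5 block(s)
class of 0: {0,2}; class of 2: {0,2}

Answer: BISIMILAR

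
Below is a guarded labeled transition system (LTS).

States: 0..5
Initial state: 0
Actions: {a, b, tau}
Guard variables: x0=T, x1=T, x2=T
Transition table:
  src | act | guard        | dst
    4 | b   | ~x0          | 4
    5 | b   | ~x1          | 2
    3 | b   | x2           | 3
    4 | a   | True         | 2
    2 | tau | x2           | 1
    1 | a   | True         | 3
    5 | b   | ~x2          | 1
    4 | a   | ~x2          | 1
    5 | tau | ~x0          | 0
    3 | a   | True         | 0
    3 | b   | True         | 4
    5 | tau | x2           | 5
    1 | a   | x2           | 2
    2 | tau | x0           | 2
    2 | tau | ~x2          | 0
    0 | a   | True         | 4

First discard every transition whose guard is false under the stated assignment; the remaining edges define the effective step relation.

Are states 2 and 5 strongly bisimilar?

Bisimulation quotient by refinement:
  P[0] = {{0,1,2,3,4,5}}
  P[1] = {{0,1,4},{2,5},{3}}
  P[2] = {{0},{1},{2},{3},{4},{5}}
Fixed point at round 3; 6 class(es).
2∈{2}, 5∈{5}

Answer: NOT BISIMILAR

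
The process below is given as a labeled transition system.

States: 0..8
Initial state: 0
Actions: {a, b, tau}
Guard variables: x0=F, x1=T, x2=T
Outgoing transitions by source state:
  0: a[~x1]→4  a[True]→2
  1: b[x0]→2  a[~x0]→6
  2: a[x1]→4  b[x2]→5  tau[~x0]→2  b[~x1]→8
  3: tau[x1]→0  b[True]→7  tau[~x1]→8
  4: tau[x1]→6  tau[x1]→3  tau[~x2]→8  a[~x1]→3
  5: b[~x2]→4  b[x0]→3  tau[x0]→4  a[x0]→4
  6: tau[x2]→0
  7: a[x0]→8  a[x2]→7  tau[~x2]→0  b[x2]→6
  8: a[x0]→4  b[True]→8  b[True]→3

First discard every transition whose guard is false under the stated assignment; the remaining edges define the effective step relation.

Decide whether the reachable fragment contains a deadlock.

Answer: DEADLOCK at state 5

Trace:
Reach set: {0,2,3,4,5,6,7}
  0: a→2  [1 out]
  2: a→4  b→5  tau→2  [3 out]
  3: b→7  tau→0  [2 out]
  4: tau→3  tau→6  [2 out]
  5: ∅  [deadlock]
  6: tau→0  [1 out]
  7: a→7  b→6  [2 out]
witness 5: a·b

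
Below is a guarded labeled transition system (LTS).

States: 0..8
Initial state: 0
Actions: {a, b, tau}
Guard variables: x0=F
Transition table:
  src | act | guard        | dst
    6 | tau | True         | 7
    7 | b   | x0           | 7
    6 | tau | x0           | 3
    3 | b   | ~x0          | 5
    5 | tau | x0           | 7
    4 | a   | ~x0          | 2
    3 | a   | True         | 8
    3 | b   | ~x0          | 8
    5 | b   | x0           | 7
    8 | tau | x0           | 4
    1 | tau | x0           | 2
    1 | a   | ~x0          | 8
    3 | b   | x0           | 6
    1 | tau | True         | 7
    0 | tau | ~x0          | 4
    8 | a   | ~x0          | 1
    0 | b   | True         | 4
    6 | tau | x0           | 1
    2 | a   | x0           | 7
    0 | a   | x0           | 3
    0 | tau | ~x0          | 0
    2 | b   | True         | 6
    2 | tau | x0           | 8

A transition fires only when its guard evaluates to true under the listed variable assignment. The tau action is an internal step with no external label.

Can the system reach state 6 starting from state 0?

12 transition(s) survive guard evaluation.
depth 0: {0}
depth 1: {4}  now seen {0,4}
depth 2: {2}  now seen {0,2,4}
depth 3: {6}  now seen {0,2,4,6}
depth 4: {7}  now seen {0,2,4,6,7}
R = {0,2,4,6,7}
witness 6: tau·a·b

Answer: REACHABLE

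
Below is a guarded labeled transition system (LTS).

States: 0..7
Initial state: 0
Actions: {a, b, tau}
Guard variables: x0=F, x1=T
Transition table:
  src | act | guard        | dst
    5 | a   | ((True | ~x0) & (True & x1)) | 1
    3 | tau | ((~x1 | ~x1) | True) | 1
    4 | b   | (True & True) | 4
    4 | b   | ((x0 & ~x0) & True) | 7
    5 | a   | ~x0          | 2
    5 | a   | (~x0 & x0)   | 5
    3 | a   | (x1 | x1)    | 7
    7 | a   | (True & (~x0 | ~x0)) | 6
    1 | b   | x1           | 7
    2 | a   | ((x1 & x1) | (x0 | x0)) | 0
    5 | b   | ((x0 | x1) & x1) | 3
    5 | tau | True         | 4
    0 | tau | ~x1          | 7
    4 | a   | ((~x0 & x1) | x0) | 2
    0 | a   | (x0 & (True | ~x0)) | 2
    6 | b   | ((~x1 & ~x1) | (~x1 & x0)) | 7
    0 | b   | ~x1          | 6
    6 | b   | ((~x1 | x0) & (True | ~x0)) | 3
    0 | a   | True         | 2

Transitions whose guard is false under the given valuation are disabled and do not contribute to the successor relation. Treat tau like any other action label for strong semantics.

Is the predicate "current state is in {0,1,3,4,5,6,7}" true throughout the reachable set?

Answer: INVARIANT VIOLATED at state 2

Trace:
Allowed set {0,1,3,4,5,6,7}
Reach set: {0,2}
  0: ok
  2: outside
counterexample path to 2: a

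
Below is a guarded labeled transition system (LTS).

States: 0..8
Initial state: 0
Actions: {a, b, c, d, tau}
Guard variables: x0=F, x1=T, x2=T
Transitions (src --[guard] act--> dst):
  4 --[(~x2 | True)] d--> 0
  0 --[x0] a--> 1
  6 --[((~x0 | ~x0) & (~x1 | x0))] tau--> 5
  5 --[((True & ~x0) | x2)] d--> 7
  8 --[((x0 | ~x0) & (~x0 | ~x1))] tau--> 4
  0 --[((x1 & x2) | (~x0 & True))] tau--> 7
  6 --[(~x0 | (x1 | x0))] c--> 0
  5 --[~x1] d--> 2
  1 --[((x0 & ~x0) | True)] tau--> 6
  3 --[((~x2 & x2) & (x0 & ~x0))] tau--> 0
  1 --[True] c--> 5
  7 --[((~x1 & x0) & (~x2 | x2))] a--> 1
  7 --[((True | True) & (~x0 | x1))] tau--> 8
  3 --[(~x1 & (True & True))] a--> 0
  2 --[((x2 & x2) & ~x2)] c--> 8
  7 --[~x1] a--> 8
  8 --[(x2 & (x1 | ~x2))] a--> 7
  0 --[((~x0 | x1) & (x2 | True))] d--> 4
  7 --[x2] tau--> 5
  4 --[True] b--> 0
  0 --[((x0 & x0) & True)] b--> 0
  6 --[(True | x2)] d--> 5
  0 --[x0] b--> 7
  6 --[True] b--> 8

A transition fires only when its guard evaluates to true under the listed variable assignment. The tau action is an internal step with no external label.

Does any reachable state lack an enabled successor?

Reachable = {0,4,5,7,8}
  0: d→4  tau→7  [2 out]
  4: b→0  d→0  [2 out]
  5: d→7  [1 out]
  7: tau→5  tau→8  [2 out]
  8: a→7  tau→4  [2 out]

Answer: DEADLOCK-FREE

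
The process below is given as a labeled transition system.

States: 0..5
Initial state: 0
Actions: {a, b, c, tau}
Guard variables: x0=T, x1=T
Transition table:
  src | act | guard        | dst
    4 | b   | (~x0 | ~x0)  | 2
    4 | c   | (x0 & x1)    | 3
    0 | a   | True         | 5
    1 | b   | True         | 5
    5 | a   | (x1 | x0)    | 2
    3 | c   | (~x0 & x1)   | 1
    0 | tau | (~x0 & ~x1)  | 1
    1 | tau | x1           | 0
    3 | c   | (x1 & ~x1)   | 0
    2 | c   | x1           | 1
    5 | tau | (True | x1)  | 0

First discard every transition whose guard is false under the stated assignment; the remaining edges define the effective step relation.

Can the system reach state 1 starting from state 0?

Answer: REACHABLE

Analysis:
After dropping false guards: 7 live edges.
depth 0: {0}
depth 1: {5}  cumulative {0,5}
depth 2: {2}  cumulative {0,2,5}
depth 3: {1}  cumulative {0,1,2,5}
R = {0,1,2,5}
witness 1: a·a·c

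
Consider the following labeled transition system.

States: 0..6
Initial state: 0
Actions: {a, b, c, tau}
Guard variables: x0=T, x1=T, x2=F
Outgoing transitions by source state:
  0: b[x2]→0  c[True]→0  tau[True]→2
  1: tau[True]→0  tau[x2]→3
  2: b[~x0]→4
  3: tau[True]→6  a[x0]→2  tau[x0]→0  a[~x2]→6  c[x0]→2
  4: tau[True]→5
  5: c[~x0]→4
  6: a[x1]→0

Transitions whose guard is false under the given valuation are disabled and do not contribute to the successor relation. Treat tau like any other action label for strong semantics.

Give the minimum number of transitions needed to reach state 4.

Answer: UNREACHABLE

Analysis:
Layered search for 4:
  Layer 0: {0}
  Layer 1: {2}
4 never appears.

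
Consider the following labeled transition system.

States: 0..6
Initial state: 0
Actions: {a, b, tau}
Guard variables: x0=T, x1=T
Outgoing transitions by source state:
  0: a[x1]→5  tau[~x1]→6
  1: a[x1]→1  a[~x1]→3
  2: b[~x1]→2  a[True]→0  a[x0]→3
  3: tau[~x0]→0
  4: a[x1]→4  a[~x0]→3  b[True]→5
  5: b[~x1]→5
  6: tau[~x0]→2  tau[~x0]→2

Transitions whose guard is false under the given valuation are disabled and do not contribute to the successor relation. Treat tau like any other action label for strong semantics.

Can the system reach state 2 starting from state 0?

After dropping false guards: 6 live edges.
Layer 0: {0}
Layer 1: {5}  cumulative {0,5}
R = {0,5}

Answer: UNREACHABLE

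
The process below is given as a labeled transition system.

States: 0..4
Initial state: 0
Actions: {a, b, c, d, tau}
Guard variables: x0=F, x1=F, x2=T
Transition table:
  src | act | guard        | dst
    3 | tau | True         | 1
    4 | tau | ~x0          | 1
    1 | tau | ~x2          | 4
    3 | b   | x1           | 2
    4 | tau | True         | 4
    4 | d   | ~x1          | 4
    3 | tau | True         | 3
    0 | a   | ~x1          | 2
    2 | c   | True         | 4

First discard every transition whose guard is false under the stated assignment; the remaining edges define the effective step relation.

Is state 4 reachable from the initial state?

Answer: REACHABLE

Analysis:
7 transition(s) survive guard evaluation.
Layer 0: {0}
Layer 1: {2}  now seen {0,2}
Layer 2: {4}  now seen {0,2,4}
Layer 3: {1}  now seen {0,1,2,4}
R = {0,1,2,4}
trace reaching 4: a·c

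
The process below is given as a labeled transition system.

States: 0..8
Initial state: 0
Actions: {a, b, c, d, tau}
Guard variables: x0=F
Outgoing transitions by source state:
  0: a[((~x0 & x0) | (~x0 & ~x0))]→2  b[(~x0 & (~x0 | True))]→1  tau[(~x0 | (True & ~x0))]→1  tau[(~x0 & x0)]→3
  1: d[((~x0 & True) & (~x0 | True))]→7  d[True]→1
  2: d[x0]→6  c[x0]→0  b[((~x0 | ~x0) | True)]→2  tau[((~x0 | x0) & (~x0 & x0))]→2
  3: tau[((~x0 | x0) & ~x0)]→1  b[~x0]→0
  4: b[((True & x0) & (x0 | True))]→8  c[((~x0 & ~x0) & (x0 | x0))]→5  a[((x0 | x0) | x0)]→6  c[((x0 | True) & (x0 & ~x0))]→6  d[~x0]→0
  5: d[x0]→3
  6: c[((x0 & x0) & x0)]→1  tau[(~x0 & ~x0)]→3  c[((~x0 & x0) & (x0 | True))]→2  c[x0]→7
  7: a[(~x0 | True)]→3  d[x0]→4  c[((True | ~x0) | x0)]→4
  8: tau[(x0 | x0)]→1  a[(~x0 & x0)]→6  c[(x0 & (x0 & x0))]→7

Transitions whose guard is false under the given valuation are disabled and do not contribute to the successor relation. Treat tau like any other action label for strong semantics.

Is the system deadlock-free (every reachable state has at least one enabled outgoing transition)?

Answer: DEADLOCK-FREE

Analysis:
R = {0,1,2,3,4,7}
  0: a→2  b→1  tau→1  [3 out]
  1: d→1  d→7  [2 out]
  2: b→2  [1 out]
  3: b→0  tau→1  [2 out]
  4: d→0  [1 out]
  7: a→3  c→4  [2 out]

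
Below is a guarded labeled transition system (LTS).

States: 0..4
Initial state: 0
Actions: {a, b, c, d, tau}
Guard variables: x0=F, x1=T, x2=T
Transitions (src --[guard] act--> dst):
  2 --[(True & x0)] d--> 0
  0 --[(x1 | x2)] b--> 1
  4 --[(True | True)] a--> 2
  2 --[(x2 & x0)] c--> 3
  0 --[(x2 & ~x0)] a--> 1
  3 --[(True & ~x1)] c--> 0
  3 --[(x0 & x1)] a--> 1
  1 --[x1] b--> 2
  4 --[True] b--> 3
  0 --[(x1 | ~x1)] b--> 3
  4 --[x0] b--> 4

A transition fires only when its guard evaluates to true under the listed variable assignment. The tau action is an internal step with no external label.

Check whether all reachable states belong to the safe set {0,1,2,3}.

Allowed set {0,1,2,3}
Reachable = {0,1,2,3}
  0: safe
  1: safe
  2: safe
  3: safe

Answer: INVARIANT HOLDS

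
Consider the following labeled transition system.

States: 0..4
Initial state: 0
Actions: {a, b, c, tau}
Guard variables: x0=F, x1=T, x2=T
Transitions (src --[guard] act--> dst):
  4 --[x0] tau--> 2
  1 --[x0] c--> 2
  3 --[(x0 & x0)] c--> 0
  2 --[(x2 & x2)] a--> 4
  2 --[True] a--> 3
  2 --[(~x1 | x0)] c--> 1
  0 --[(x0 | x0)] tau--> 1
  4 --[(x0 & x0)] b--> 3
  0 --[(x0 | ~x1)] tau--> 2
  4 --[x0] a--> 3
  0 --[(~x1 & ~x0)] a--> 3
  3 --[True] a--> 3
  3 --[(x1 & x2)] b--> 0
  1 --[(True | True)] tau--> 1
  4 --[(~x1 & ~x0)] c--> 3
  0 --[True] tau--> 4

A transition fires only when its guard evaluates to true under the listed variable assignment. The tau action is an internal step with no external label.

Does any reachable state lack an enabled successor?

R = {0,4}
  0: tau→4  [1 exit(s)]
  4: ∅  [no exit]
Path to 4: tau

Answer: DEADLOCK at state 4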